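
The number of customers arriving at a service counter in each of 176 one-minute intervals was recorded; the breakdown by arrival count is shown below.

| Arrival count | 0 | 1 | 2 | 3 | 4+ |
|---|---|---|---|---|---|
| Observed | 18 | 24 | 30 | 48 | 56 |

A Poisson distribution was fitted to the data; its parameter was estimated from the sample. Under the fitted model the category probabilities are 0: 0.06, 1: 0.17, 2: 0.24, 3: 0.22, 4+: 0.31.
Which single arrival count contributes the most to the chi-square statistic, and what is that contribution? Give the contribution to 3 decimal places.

Expected counts E_i = n·p_i: 176×0.06 = 10.56, 176×0.17 = 29.92, 176×0.24 = 42.24, 176×0.22 = 38.72, 176×0.31 = 54.56.
cat         O        E   (O−E)²/E
0          18    10.56     5.2418
1          24    29.92     1.1713
2          30    42.24     3.5468
3          48    38.72     2.2241
4+         56    54.56     0.0380
The largest term is for 0: 5.242.

0, 5.242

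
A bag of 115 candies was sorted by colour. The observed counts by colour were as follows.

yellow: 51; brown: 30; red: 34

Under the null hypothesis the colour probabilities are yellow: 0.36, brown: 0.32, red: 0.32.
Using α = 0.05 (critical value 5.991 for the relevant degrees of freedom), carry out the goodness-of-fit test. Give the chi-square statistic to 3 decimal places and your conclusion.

3.696; do not reject

Expected counts E_i = n·p_i: 115×0.36 = 41.4, 115×0.32 = 36.8, 115×0.32 = 36.8.
cat         O        E   (O−E)²/E
yellow     51     41.4     2.2261
brown      30     36.8     1.2565
red        34     36.8     0.2130
Sum = 3.696
df = 2. Since 3.696 < 5.991, we do not reject H₀.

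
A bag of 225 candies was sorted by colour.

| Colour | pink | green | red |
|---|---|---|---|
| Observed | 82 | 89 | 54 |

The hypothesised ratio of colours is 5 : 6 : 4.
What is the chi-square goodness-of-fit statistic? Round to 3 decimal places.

1.264

Ratio total = 15. Expected counts: 225×5/15 = 75, 225×6/15 = 90, 225×4/15 = 60.
pink: (82 − 75)²/75 = 49/75 = 0.6533
green: (89 − 90)²/90 = 1/90 = 0.0111
red: (54 − 60)²/60 = 36/60 = 0.6000
Sum = 1.264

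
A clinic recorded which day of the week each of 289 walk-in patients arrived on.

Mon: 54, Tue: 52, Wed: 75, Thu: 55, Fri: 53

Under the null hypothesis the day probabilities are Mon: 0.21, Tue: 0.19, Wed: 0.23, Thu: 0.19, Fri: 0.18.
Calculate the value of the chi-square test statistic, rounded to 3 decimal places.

Expected counts E_i = n·p_i: 289×0.21 = 60.69, 289×0.19 = 54.91, 289×0.23 = 66.47, 289×0.19 = 54.91, 289×0.18 = 52.02.
Mon: (54 − 60.69)²/60.69 = 44.7561/60.69 = 0.7375
Tue: (52 − 54.91)²/54.91 = 8.4681/54.91 = 0.1542
Wed: (75 − 66.47)²/66.47 = 72.7609/66.47 = 1.0946
Thu: (55 − 54.91)²/54.91 = 0.0081/54.91 = 0.0001
Fri: (53 − 52.02)²/52.02 = 0.9604/52.02 = 0.0185
Sum = 2.005

2.005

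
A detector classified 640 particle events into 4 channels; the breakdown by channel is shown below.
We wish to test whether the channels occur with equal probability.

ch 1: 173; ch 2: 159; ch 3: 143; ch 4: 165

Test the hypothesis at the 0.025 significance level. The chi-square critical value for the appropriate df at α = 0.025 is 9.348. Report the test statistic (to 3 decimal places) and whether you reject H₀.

Expected count for each of the 4 categories: 640/4 = 160.
ch 1: (173 − 160)²/160 = 169/160 = 1.0563
ch 2: (159 − 160)²/160 = 1/160 = 0.0063
ch 3: (143 − 160)²/160 = 289/160 = 1.8063
ch 4: (165 − 160)²/160 = 25/160 = 0.1563
Sum = 3.025
df = 3. Since 3.025 < 9.348, we do not reject H₀.

3.025; do not reject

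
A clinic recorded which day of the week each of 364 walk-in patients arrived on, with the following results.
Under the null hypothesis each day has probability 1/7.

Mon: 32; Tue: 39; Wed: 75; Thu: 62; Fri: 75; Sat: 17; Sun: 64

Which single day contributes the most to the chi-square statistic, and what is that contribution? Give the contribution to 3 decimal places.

Sat, 23.558

Under H₀ each category has probability 1/7, so each expected count is 364/7 = 52.
cat         O        E   (O−E)²/E
Mon        32       52     7.6923
Tue        39       52     3.2500
Wed        75       52    10.1731
Thu        62       52     1.9231
Fri        75       52    10.1731
Sat        17       52    23.5577
Sun        64       52     2.7692
The largest term is for Sat: 23.558.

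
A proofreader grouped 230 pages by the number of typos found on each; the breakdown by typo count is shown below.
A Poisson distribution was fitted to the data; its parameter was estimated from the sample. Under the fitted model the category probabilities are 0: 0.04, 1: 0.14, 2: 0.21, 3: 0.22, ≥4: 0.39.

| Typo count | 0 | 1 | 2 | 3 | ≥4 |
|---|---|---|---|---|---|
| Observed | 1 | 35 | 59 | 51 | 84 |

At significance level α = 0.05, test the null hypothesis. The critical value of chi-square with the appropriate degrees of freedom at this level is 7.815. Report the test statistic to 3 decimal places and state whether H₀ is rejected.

10.288; reject

Expected counts E_i = n·p_i: 230×0.04 = 9.2, 230×0.14 = 32.2, 230×0.21 = 48.3, 230×0.22 = 50.6, 230×0.39 = 89.7.
χ² = (1−9.2)²/9.2 + (35−32.2)²/32.2 + (59−48.3)²/48.3 + (51−50.6)²/50.6 + (84−89.7)²/89.7
   = 7.3087 + 0.2435 + 2.3704 + 0.0032 + 0.3622
Sum = 10.288
df = 3. Since 10.288 > 7.815, we reject H₀.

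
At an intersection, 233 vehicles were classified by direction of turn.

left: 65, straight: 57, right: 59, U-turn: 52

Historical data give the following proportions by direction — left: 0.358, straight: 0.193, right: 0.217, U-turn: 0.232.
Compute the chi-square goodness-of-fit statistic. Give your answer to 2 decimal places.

8.77

Expected counts E_i = n·p_i: 233×0.358 = 83.414, 233×0.193 = 44.969, 233×0.217 = 50.561, 233×0.232 = 54.056.
left: (65 − 83.414)²/83.414 = 339.075396/83.414 = 4.065
straight: (57 − 44.969)²/44.969 = 144.744961/44.969 = 3.219
right: (59 − 50.561)²/50.561 = 71.216721/50.561 = 1.409
U-turn: (52 − 54.056)²/54.056 = 4.227136/54.056 = 0.078
Sum = 8.77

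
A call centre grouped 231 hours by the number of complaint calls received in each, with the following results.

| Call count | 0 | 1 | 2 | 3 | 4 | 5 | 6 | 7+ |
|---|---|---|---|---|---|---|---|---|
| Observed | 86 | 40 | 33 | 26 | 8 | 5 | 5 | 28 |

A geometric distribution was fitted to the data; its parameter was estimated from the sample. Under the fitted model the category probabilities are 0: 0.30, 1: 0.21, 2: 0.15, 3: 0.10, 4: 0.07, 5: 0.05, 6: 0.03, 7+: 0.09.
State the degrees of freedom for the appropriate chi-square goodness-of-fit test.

6

There are k = 8 categories and 1 parameter estimated from the data, so df = 8 − 1 − 1 = 6.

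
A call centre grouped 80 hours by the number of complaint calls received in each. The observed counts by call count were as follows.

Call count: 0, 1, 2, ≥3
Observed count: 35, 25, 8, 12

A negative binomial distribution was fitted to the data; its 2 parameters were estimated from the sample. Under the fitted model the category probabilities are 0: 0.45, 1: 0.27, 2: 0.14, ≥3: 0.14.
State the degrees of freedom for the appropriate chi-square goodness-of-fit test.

There are k = 4 categories and 2 parameters estimated from the data, so df = 4 − 1 − 2 = 1.

1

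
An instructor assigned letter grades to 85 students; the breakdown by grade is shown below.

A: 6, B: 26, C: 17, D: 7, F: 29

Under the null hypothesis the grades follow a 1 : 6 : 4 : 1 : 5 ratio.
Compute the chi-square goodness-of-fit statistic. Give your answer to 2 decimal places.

2.62

Ratio total = 17. Expected counts: 85×1/17 = 5, 85×6/17 = 30, 85×4/17 = 20, 85×1/17 = 5, 85×5/17 = 25.
A: (6 − 5)²/5 = 1/5 = 0.200
B: (26 − 30)²/30 = 16/30 = 0.533
C: (17 − 20)²/20 = 9/20 = 0.450
D: (7 − 5)²/5 = 4/5 = 0.800
F: (29 − 25)²/25 = 16/25 = 0.640
Sum = 2.62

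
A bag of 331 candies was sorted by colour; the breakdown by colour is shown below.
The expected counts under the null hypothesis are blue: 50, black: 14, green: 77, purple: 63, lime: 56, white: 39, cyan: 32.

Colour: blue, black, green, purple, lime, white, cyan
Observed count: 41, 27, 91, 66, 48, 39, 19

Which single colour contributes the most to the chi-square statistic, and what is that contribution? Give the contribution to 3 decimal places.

χ² = (41−50)²/50 + (27−14)²/14 + (91−77)²/77 + (66−63)²/63 + (48−56)²/56 + (39−39)²/39 + (19−32)²/32
   = 1.6200 + 12.0714 + 2.5455 + 0.1429 + 1.1429 + 0.0000 + 5.2813
The largest term is for black: 12.071.

black, 12.071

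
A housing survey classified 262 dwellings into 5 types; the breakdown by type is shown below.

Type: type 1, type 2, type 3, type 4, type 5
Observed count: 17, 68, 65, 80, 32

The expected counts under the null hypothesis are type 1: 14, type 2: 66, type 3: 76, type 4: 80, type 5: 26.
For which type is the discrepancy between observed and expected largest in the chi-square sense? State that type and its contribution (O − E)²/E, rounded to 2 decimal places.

type 1: (17 − 14)²/14 = 9/14 = 0.643
type 2: (68 − 66)²/66 = 4/66 = 0.061
type 3: (65 − 76)²/76 = 121/76 = 1.592
type 4: (80 − 80)²/80 = 0/80 = 0.000
type 5: (32 − 26)²/26 = 36/26 = 1.385
The largest term is for type 3: 1.59.

type 3, 1.59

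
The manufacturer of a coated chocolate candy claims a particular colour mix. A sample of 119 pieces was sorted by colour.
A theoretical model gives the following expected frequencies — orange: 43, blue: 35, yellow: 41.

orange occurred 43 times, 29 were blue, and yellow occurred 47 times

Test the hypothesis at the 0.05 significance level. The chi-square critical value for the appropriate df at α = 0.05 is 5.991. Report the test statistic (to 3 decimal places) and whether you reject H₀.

χ² = (43−43)²/43 + (29−35)²/35 + (47−41)²/41
   = 0.0000 + 1.0286 + 0.8780
Sum = 1.907
df = 2. Since 1.907 < 5.991, we do not reject H₀.

1.907; do not reject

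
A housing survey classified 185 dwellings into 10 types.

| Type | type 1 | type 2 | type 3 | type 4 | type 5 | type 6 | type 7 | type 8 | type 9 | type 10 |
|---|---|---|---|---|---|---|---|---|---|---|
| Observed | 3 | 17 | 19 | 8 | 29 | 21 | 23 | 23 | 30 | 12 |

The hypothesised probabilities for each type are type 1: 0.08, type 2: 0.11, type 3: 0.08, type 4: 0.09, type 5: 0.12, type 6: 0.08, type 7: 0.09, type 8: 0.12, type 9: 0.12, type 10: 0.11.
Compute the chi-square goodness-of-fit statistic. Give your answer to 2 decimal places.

28.94

Expected counts E_i = n·p_i: 185×0.08 = 14.8, 185×0.11 = 20.35, 185×0.08 = 14.8, 185×0.09 = 16.65, 185×0.12 = 22.2, 185×0.08 = 14.8, 185×0.09 = 16.65, 185×0.12 = 22.2, 185×0.12 = 22.2, 185×0.11 = 20.35.
cat          O        E   (O−E)²/E
type 1       3     14.8      9.408
type 2      17    20.35      0.551
type 3      19     14.8      1.192
type 4       8    16.65      4.494
type 5      29     22.2      2.083
type 6      21     14.8      2.597
type 7      23    16.65      2.422
type 8      23     22.2      0.029
type 9      30     22.2      2.741
type 10     12    20.35      3.426
Sum = 28.94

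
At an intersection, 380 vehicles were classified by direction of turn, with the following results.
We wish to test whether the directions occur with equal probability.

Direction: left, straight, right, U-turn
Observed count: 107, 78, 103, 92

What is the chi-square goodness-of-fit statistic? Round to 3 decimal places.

Under H₀ each category has probability 1/4, so each expected count is 380/4 = 95.
χ² = (107−95)²/95 + (78−95)²/95 + (103−95)²/95 + (92−95)²/95
   = 1.5158 + 3.0421 + 0.6737 + 0.0947
Sum = 5.326

5.326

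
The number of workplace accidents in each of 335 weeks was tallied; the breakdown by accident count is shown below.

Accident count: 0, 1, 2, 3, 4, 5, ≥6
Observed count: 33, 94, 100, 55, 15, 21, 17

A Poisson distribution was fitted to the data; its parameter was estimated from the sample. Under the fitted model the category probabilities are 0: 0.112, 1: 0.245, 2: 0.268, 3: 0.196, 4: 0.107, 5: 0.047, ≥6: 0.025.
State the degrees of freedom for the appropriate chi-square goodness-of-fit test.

5

There are k = 7 categories and 1 parameter estimated from the data, so df = 7 − 1 − 1 = 5.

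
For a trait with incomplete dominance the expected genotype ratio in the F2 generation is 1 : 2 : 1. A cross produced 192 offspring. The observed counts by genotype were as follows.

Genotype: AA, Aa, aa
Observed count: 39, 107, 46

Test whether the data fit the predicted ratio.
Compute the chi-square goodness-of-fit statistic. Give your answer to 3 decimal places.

3.031

Ratio total = 4. Expected counts: 192×1/4 = 48, 192×2/4 = 96, 192×1/4 = 48.
cat         O        E   (O−E)²/E
AA         39       48     1.6875
Aa        107       96     1.2604
aa         46       48     0.0833
Sum = 3.031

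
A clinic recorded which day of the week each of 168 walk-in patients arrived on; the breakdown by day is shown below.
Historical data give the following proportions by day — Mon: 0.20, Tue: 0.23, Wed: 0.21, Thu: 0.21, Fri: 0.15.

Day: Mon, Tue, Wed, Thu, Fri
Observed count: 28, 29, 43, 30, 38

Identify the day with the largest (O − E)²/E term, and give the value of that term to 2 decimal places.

Fri, 6.50

Expected counts E_i = n·p_i: 168×0.20 = 33.6, 168×0.23 = 38.64, 168×0.21 = 35.28, 168×0.21 = 35.28, 168×0.15 = 25.2.
χ² = (28−33.6)²/33.6 + (29−38.64)²/38.64 + (43−35.28)²/35.28 + (30−35.28)²/35.28 + (38−25.2)²/25.2
   = 0.933 + 2.405 + 1.689 + 0.790 + 6.502
The largest term is for Fri: 6.50.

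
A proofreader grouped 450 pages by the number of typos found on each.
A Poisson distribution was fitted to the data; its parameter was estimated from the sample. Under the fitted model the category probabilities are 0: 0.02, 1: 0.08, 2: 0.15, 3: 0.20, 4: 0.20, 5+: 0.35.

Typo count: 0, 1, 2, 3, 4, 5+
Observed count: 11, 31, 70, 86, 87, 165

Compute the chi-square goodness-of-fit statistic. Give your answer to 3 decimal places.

Expected counts E_i = n·p_i: 450×0.02 = 9, 450×0.08 = 36, 450×0.15 = 67.5, 450×0.20 = 90, 450×0.20 = 90, 450×0.35 = 157.5.
0: (11 − 9)²/9 = 4/9 = 0.4444
1: (31 − 36)²/36 = 25/36 = 0.6944
2: (70 − 67.5)²/67.5 = 6.25/67.5 = 0.0926
3: (86 − 90)²/90 = 16/90 = 0.1778
4: (87 − 90)²/90 = 9/90 = 0.1000
5+: (165 − 157.5)²/157.5 = 56.25/157.5 = 0.3571
Sum = 1.866

1.866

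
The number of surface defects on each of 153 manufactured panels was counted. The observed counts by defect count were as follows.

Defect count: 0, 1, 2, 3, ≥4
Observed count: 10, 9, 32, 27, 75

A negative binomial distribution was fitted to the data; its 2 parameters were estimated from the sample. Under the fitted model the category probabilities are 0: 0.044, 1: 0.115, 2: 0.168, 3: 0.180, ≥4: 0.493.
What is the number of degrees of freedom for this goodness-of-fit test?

2

There are k = 5 categories and 2 parameters estimated from the data, so df = 5 − 1 − 2 = 2.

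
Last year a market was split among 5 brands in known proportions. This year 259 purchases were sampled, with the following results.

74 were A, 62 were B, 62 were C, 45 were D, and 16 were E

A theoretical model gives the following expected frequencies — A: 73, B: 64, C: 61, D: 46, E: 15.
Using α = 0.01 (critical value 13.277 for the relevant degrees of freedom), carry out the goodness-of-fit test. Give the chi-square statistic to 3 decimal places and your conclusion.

0.181; do not reject

χ² = (74−73)²/73 + (62−64)²/64 + (62−61)²/61 + (45−46)²/46 + (16−15)²/15
   = 0.0137 + 0.0625 + 0.0164 + 0.0217 + 0.0667
Sum = 0.181
df = 4. Since 0.181 < 13.277, we do not reject H₀.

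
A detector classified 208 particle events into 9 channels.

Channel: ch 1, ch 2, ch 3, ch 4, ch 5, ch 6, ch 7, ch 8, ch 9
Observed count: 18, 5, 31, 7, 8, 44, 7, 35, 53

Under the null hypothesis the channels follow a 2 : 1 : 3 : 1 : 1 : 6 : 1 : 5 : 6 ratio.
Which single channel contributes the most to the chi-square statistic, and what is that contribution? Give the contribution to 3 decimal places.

Ratio total = 26. Expected counts: 208×2/26 = 16, 208×1/26 = 8, 208×3/26 = 24, 208×1/26 = 8, 208×1/26 = 8, 208×6/26 = 48, 208×1/26 = 8, 208×5/26 = 40, 208×6/26 = 48.
cat         O        E   (O−E)²/E
ch 1       18       16     0.2500
ch 2        5        8     1.1250
ch 3       31       24     2.0417
ch 4        7        8     0.1250
ch 5        8        8     0.0000
ch 6       44       48     0.3333
ch 7        7        8     0.1250
ch 8       35       40     0.6250
ch 9       53       48     0.5208
The largest term is for ch 3: 2.042.

ch 3, 2.042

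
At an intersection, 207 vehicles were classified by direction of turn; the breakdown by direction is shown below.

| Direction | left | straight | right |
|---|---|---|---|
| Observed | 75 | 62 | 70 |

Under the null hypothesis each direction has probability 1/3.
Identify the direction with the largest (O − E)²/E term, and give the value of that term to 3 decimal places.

straight, 0.710

Under H₀ each category has probability 1/3, so each expected count is 207/3 = 69.
cat           O        E   (O−E)²/E
left         75       69     0.5217
straight     62       69     0.7101
right        70       69     0.0145
The largest term is for straight: 0.710.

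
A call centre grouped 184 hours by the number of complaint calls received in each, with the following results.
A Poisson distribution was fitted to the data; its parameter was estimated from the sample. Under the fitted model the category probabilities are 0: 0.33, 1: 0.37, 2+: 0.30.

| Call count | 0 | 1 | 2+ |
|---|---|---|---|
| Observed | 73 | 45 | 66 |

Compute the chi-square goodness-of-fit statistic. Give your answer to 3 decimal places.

12.421

Expected counts E_i = n·p_i: 184×0.33 = 60.72, 184×0.37 = 68.08, 184×0.30 = 55.2.
cat         O        E   (O−E)²/E
0          73    60.72     2.4835
1          45    68.08     7.8244
2+         66     55.2     2.1130
Sum = 12.421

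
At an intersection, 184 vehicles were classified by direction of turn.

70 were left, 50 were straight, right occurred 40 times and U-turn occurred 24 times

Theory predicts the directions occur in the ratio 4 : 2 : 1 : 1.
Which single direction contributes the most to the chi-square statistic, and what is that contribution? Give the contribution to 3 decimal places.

right, 12.565

Ratio total = 8. Expected counts: 184×4/8 = 92, 184×2/8 = 46, 184×1/8 = 23, 184×1/8 = 23.
left: (70 − 92)²/92 = 484/92 = 5.2609
straight: (50 − 46)²/46 = 16/46 = 0.3478
right: (40 − 23)²/23 = 289/23 = 12.5652
U-turn: (24 − 23)²/23 = 1/23 = 0.0435
The largest term is for right: 12.565.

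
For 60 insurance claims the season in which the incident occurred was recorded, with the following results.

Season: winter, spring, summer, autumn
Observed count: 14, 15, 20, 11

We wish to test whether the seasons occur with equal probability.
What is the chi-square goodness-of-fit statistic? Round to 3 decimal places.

2.800

Under H₀ each category has probability 1/4, so each expected count is 60/4 = 15.
χ² = (14−15)²/15 + (15−15)²/15 + (20−15)²/15 + (11−15)²/15
   = 0.0667 + 0.0000 + 1.6667 + 1.0667
Sum = 2.800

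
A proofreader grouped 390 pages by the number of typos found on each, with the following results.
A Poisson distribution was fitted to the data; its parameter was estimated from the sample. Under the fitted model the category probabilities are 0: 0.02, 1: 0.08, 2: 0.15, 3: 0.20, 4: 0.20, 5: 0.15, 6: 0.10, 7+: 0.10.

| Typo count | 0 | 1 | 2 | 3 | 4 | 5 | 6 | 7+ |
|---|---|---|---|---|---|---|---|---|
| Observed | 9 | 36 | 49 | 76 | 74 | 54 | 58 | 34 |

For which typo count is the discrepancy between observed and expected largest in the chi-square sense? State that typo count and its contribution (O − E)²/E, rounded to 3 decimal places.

6, 9.256

Expected counts E_i = n·p_i: 390×0.02 = 7.8, 390×0.08 = 31.2, 390×0.15 = 58.5, 390×0.20 = 78, 390×0.20 = 78, 390×0.15 = 58.5, 390×0.10 = 39, 390×0.10 = 39.
cat         O        E   (O−E)²/E
0           9      7.8     0.1846
1          36     31.2     0.7385
2          49     58.5     1.5427
3          76       78     0.0513
4          74       78     0.2051
5          54     58.5     0.3462
6          58       39     9.2564
7+         34       39     0.6410
The largest term is for 6: 9.256.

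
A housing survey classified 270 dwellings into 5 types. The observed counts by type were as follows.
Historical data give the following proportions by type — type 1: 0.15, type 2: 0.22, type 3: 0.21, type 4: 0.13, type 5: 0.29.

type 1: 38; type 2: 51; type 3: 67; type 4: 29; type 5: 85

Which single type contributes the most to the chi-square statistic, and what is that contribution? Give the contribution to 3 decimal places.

type 3, 1.871

Expected counts E_i = n·p_i: 270×0.15 = 40.5, 270×0.22 = 59.4, 270×0.21 = 56.7, 270×0.13 = 35.1, 270×0.29 = 78.3.
type 1: (38 − 40.5)²/40.5 = 6.25/40.5 = 0.1543
type 2: (51 − 59.4)²/59.4 = 70.56/59.4 = 1.1879
type 3: (67 − 56.7)²/56.7 = 106.09/56.7 = 1.8711
type 4: (29 − 35.1)²/35.1 = 37.21/35.1 = 1.0601
type 5: (85 − 78.3)²/78.3 = 44.89/78.3 = 0.5733
The largest term is for type 3: 1.871.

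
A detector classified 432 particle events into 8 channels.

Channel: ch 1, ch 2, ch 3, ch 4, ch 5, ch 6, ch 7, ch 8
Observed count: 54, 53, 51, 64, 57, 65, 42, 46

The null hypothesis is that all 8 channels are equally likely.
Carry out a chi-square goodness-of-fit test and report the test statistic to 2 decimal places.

Expected count for each of the 8 categories: 432/8 = 54.
ch 1: (54 − 54)²/54 = 0/54 = 0.000
ch 2: (53 − 54)²/54 = 1/54 = 0.019
ch 3: (51 − 54)²/54 = 9/54 = 0.167
ch 4: (64 − 54)²/54 = 100/54 = 1.852
ch 5: (57 − 54)²/54 = 9/54 = 0.167
ch 6: (65 − 54)²/54 = 121/54 = 2.241
ch 7: (42 − 54)²/54 = 144/54 = 2.667
ch 8: (46 − 54)²/54 = 64/54 = 1.185
Sum = 8.30

8.30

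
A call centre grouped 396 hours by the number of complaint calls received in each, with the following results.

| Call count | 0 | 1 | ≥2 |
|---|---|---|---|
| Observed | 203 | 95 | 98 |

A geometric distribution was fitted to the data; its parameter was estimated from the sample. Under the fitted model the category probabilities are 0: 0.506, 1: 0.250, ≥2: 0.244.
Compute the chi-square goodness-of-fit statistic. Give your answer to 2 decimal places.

0.22

Expected counts E_i = n·p_i: 396×0.506 = 200.376, 396×0.250 = 99, 396×0.244 = 96.624.
cat         O        E   (O−E)²/E
0         203  200.376      0.034
1          95       99      0.162
≥2         98   96.624      0.020
Sum = 0.22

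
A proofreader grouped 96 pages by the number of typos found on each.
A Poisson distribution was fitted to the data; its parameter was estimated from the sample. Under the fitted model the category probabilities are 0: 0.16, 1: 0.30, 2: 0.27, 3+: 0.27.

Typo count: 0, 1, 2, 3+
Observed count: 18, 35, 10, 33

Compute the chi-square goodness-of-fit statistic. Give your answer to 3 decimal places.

Expected counts E_i = n·p_i: 96×0.16 = 15.36, 96×0.30 = 28.8, 96×0.27 = 25.92, 96×0.27 = 25.92.
0: (18 − 15.36)²/15.36 = 6.9696/15.36 = 0.4538
1: (35 − 28.8)²/28.8 = 38.44/28.8 = 1.3347
2: (10 − 25.92)²/25.92 = 253.4464/25.92 = 9.7780
3+: (33 − 25.92)²/25.92 = 50.1264/25.92 = 1.9339
Sum = 13.500

13.500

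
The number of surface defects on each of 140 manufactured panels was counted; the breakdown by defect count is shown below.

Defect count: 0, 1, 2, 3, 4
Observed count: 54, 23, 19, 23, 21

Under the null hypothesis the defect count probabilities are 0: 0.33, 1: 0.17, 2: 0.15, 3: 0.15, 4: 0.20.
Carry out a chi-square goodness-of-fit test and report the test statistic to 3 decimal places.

3.475

Expected counts E_i = n·p_i: 140×0.33 = 46.2, 140×0.17 = 23.8, 140×0.15 = 21, 140×0.15 = 21, 140×0.20 = 28.
cat         O        E   (O−E)²/E
0          54     46.2     1.3169
1          23     23.8     0.0269
2          19       21     0.1905
3          23       21     0.1905
4          21       28     1.7500
Sum = 3.475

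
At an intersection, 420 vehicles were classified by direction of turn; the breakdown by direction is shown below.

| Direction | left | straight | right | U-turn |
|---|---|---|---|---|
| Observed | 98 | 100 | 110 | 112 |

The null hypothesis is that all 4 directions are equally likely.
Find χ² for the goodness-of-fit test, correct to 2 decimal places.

1.41

Expected count for each of the 4 categories: 420/4 = 105.
left: (98 − 105)²/105 = 49/105 = 0.467
straight: (100 − 105)²/105 = 25/105 = 0.238
right: (110 − 105)²/105 = 25/105 = 0.238
U-turn: (112 − 105)²/105 = 49/105 = 0.467
Sum = 1.41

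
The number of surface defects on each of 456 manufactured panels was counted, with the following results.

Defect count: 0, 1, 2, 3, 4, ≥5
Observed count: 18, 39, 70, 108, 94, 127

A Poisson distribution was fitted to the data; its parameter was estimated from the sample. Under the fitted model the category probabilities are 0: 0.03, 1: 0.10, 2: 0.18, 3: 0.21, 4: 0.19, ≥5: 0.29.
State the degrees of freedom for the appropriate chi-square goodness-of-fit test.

There are k = 6 categories and 1 parameter estimated from the data, so df = 6 − 1 − 1 = 4.

4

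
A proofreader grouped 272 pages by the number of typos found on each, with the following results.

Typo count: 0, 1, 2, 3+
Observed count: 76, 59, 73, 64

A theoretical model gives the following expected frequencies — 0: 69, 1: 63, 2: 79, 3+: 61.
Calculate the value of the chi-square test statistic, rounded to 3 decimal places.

1.567

χ² = (76−69)²/69 + (59−63)²/63 + (73−79)²/79 + (64−61)²/61
   = 0.7101 + 0.2540 + 0.4557 + 0.1475
Sum = 1.567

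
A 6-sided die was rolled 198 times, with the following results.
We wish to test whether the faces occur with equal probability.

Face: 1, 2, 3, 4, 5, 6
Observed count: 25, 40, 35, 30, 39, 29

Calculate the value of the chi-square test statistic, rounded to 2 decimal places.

5.39

Expected count for each of the 6 categories: 198/6 = 33.
cat         O        E   (O−E)²/E
1          25       33      1.939
2          40       33      1.485
3          35       33      0.121
4          30       33      0.273
5          39       33      1.091
6          29       33      0.485
Sum = 5.39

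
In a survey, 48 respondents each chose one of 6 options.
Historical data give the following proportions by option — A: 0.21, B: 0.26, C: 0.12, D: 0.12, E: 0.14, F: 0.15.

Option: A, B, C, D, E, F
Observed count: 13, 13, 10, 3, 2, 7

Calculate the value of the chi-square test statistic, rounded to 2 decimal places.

8.63

Expected counts E_i = n·p_i: 48×0.21 = 10.08, 48×0.26 = 12.48, 48×0.12 = 5.76, 48×0.12 = 5.76, 48×0.14 = 6.72, 48×0.15 = 7.2.
A: (13 − 10.08)²/10.08 = 8.5264/10.08 = 0.846
B: (13 − 12.48)²/12.48 = 0.2704/12.48 = 0.022
C: (10 − 5.76)²/5.76 = 17.9776/5.76 = 3.121
D: (3 − 5.76)²/5.76 = 7.6176/5.76 = 1.323
E: (2 − 6.72)²/6.72 = 22.2784/6.72 = 3.315
F: (7 − 7.2)²/7.2 = 0.04/7.2 = 0.006
Sum = 8.63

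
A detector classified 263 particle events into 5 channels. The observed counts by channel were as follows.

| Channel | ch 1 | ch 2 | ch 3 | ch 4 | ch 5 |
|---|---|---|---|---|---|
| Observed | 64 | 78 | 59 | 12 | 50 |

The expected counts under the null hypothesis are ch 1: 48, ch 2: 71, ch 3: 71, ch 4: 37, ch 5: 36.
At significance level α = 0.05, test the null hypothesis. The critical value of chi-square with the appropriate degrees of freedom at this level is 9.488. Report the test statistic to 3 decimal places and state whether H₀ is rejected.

30.388; reject

cat         O        E   (O−E)²/E
ch 1       64       48     5.3333
ch 2       78       71     0.6901
ch 3       59       71     2.0282
ch 4       12       37    16.8919
ch 5       50       36     5.4444
Sum = 30.388
df = 4. Since 30.388 > 9.488, we reject H₀.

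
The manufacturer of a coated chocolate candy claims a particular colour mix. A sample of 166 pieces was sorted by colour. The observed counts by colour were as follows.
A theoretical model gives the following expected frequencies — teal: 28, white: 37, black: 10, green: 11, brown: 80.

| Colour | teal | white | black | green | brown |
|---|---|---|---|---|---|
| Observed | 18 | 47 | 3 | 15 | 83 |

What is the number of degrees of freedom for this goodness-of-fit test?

There are k = 5 categories and no parameters were estimated from the data, so df = 5 − 1 = 4.

4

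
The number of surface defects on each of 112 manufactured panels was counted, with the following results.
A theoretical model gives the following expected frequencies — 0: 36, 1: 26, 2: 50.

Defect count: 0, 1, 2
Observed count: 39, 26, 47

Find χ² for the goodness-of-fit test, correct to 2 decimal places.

0.43

cat         O        E   (O−E)²/E
0          39       36      0.250
1          26       26      0.000
2          47       50      0.180
Sum = 0.43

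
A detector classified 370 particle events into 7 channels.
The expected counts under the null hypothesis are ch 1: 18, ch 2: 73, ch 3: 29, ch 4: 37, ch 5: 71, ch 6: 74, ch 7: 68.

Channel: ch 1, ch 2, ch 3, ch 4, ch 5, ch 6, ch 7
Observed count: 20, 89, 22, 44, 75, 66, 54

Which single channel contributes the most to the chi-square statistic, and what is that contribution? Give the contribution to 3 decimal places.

ch 2, 3.507

cat         O        E   (O−E)²/E
ch 1       20       18     0.2222
ch 2       89       73     3.5068
ch 3       22       29     1.6897
ch 4       44       37     1.3243
ch 5       75       71     0.2254
ch 6       66       74     0.8649
ch 7       54       68     2.8824
The largest term is for ch 2: 3.507.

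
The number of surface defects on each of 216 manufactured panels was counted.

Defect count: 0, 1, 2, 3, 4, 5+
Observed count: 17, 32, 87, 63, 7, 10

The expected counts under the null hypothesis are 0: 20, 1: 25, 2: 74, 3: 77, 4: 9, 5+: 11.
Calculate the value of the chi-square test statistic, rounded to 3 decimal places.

0: (17 − 20)²/20 = 9/20 = 0.4500
1: (32 − 25)²/25 = 49/25 = 1.9600
2: (87 − 74)²/74 = 169/74 = 2.2838
3: (63 − 77)²/77 = 196/77 = 2.5455
4: (7 − 9)²/9 = 4/9 = 0.4444
5+: (10 − 11)²/11 = 1/11 = 0.0909
Sum = 7.775

7.775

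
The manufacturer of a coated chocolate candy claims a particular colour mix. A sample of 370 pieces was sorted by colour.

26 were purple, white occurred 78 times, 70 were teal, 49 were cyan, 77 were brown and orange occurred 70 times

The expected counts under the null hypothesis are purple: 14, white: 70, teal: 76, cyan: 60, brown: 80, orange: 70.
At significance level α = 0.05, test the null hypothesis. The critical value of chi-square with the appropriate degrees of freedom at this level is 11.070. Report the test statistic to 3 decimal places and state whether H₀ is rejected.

13.803; reject

purple: (26 − 14)²/14 = 144/14 = 10.2857
white: (78 − 70)²/70 = 64/70 = 0.9143
teal: (70 − 76)²/76 = 36/76 = 0.4737
cyan: (49 − 60)²/60 = 121/60 = 2.0167
brown: (77 − 80)²/80 = 9/80 = 0.1125
orange: (70 − 70)²/70 = 0/70 = 0.0000
Sum = 13.803
df = 5. Since 13.803 > 11.070, we reject H₀.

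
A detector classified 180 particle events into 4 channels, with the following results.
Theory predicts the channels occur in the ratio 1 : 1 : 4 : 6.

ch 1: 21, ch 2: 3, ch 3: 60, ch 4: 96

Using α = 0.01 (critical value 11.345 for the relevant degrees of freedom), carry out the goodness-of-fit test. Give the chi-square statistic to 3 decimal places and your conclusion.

12.400; reject

Ratio total = 12. Expected counts: 180×1/12 = 15, 180×1/12 = 15, 180×4/12 = 60, 180×6/12 = 90.
ch 1: (21 − 15)²/15 = 36/15 = 2.4000
ch 2: (3 − 15)²/15 = 144/15 = 9.6000
ch 3: (60 − 60)²/60 = 0/60 = 0.0000
ch 4: (96 − 90)²/90 = 36/90 = 0.4000
Sum = 12.400
df = 3. Since 12.400 > 11.345, we reject H₀.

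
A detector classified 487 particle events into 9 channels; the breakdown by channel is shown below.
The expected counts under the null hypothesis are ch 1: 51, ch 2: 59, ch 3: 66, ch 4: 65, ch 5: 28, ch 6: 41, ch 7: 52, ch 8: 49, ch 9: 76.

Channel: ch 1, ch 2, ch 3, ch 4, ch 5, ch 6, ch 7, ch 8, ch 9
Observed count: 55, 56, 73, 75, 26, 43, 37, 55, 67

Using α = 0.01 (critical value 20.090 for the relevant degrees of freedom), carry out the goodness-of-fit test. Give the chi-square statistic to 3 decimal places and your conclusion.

9.115; do not reject

χ² = (55−51)²/51 + (56−59)²/59 + (73−66)²/66 + (75−65)²/65 + (26−28)²/28 + (43−41)²/41 + (37−52)²/52 + (55−49)²/49 + (67−76)²/76
   = 0.3137 + 0.1525 + 0.7424 + 1.5385 + 0.1429 + 0.0976 + 4.3269 + 0.7347 + 1.0658
Sum = 9.115
df = 8. Since 9.115 < 20.090, we do not reject H₀.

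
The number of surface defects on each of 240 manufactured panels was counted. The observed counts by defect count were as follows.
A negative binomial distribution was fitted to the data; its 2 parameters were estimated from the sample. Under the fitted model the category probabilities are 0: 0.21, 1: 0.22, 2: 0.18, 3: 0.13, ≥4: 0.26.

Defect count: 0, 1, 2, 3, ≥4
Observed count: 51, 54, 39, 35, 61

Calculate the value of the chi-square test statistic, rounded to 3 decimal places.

0.937

Expected counts E_i = n·p_i: 240×0.21 = 50.4, 240×0.22 = 52.8, 240×0.18 = 43.2, 240×0.13 = 31.2, 240×0.26 = 62.4.
χ² = (51−50.4)²/50.4 + (54−52.8)²/52.8 + (39−43.2)²/43.2 + (35−31.2)²/31.2 + (61−62.4)²/62.4
   = 0.0071 + 0.0273 + 0.4083 + 0.4628 + 0.0314
Sum = 0.937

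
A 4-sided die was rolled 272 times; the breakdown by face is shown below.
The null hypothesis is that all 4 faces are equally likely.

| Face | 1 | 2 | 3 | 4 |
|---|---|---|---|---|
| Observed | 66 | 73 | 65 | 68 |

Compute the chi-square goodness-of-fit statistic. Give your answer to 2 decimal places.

0.56

Under H₀ each category has probability 1/4, so each expected count is 272/4 = 68.
χ² = (66−68)²/68 + (73−68)²/68 + (65−68)²/68 + (68−68)²/68
   = 0.059 + 0.368 + 0.132 + 0.000
Sum = 0.56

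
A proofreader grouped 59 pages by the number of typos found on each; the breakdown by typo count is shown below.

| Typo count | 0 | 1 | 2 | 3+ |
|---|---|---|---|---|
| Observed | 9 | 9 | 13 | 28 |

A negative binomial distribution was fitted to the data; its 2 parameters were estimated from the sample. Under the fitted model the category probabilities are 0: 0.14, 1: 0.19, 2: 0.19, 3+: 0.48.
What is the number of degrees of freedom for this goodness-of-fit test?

There are k = 4 categories and 2 parameters estimated from the data, so df = 4 − 1 − 2 = 1.

1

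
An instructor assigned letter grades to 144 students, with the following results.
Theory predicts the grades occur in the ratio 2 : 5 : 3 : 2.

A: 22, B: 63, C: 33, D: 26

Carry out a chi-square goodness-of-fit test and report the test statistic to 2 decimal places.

0.73

Ratio total = 12. Expected counts: 144×2/12 = 24, 144×5/12 = 60, 144×3/12 = 36, 144×2/12 = 24.
A: (22 − 24)²/24 = 4/24 = 0.167
B: (63 − 60)²/60 = 9/60 = 0.150
C: (33 − 36)²/36 = 9/36 = 0.250
D: (26 − 24)²/24 = 4/24 = 0.167
Sum = 0.73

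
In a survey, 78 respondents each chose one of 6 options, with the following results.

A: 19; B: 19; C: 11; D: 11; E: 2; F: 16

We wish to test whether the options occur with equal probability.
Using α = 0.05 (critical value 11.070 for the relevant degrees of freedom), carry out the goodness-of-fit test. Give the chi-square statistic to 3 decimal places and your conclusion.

Under H₀ each category has probability 1/6, so each expected count is 78/6 = 13.
χ² = (19−13)²/13 + (19−13)²/13 + (11−13)²/13 + (11−13)²/13 + (2−13)²/13 + (16−13)²/13
   = 2.7692 + 2.7692 + 0.3077 + 0.3077 + 9.3077 + 0.6923
Sum = 16.154
df = 5. Since 16.154 > 11.070, we reject H₀.

16.154; reject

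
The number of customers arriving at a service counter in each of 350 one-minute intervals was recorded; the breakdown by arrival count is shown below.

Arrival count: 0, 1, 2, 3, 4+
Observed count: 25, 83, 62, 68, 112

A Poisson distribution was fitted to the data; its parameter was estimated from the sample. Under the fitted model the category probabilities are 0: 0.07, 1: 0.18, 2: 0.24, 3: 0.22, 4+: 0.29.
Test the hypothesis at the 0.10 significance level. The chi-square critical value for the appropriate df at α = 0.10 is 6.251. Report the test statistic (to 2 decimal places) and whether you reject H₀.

Expected counts E_i = n·p_i: 350×0.07 = 24.5, 350×0.18 = 63, 350×0.24 = 84, 350×0.22 = 77, 350×0.29 = 101.5.
cat         O        E   (O−E)²/E
0          25     24.5      0.010
1          83       63      6.349
2          62       84      5.762
3          68       77      1.052
4+        112    101.5      1.086
Sum = 14.26
df = 3. Since 14.26 > 6.251, we reject H₀.

14.26; reject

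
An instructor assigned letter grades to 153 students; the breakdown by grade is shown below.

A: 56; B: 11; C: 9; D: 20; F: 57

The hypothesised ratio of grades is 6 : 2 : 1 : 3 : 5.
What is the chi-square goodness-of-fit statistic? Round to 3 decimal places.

Ratio total = 17. Expected counts: 153×6/17 = 54, 153×2/17 = 18, 153×1/17 = 9, 153×3/17 = 27, 153×5/17 = 45.
χ² = (56−54)²/54 + (11−18)²/18 + (9−9)²/9 + (20−27)²/27 + (57−45)²/45
   = 0.0741 + 2.7222 + 0.0000 + 1.8148 + 3.2000
Sum = 7.811

7.811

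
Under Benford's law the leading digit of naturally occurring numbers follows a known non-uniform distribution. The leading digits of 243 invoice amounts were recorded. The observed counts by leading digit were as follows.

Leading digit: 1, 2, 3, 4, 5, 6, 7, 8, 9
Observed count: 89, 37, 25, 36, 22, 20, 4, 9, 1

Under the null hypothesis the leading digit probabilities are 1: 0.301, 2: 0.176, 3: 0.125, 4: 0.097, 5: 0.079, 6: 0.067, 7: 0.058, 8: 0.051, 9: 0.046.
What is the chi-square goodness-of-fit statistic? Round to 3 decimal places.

30.405

Expected counts E_i = n·p_i: 243×0.301 = 73.143, 243×0.176 = 42.768, 243×0.125 = 30.375, 243×0.097 = 23.571, 243×0.079 = 19.197, 243×0.067 = 16.281, 243×0.058 = 14.094, 243×0.051 = 12.393, 243×0.046 = 11.178.
cat         O        E   (O−E)²/E
1          89   73.143     3.4377
2          37   42.768     0.7779
3          25   30.375     0.9511
4          36   23.571     6.5538
5          22   19.197     0.4093
6          20   16.281     0.8495
7           4   14.094     7.2292
8           9   12.393     0.9289
9           1   11.178     9.2675
Sum = 30.405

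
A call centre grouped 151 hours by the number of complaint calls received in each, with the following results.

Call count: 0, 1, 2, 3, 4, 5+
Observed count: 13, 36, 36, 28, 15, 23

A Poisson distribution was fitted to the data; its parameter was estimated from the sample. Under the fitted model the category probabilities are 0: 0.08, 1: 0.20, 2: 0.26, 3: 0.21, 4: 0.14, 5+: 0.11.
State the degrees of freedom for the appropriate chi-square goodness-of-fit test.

4

There are k = 6 categories and 1 parameter estimated from the data, so df = 6 − 1 − 1 = 4.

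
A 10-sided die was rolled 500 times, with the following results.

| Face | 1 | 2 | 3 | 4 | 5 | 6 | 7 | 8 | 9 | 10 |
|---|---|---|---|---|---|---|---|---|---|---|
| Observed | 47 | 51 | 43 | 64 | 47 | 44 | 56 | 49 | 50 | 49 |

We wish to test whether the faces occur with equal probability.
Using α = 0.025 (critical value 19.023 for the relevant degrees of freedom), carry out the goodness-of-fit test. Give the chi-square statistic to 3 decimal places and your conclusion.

Under H₀ each category has probability 1/10, so each expected count is 500/10 = 50.
1: (47 − 50)²/50 = 9/50 = 0.1800
2: (51 − 50)²/50 = 1/50 = 0.0200
3: (43 − 50)²/50 = 49/50 = 0.9800
4: (64 − 50)²/50 = 196/50 = 3.9200
5: (47 − 50)²/50 = 9/50 = 0.1800
6: (44 − 50)²/50 = 36/50 = 0.7200
7: (56 − 50)²/50 = 36/50 = 0.7200
8: (49 − 50)²/50 = 1/50 = 0.0200
9: (50 − 50)²/50 = 0/50 = 0.0000
10: (49 − 50)²/50 = 1/50 = 0.0200
Sum = 6.760
df = 9. Since 6.760 < 19.023, we do not reject H₀.

6.760; do not reject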